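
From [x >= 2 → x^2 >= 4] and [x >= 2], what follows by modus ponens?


Modus ponens: from (P → Q) and P, infer Q.
P = 'x >= 2' is asserted, and P → Q holds, so Q follows.

x^2 >= 4.


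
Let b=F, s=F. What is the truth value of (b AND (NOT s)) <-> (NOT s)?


Substitute b=F, s=F:
NOT s = T
b AND (NOT s) = F AND T = F
NOT s = T
(b AND (NOT s)) <-> (NOT s) = F <-> T = F

F


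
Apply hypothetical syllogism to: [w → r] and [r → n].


Hypothetical syllogism: from (P → Q) and (Q → R), infer (P → R).
Chain the two implications through the shared middle term 'r'.

w → n


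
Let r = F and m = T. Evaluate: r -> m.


Implication is false only when antecedent is true and consequent is false.
Substitute: r=F, m=T.
F -> T evaluates to T.

T


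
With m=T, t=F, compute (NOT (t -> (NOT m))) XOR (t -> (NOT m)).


Substitute m=T, t=F:
NOT m = F
t -> (NOT m) = F -> F = T
NOT (t -> (NOT m)) = F
NOT m = F
t -> (NOT m) = F -> F = T
(NOT (t -> (NOT m))) XOR (t -> (NOT m)) = F XOR T = T

T


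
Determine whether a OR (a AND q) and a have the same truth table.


Compare truth tables:
a | q | φ | ψ
-------------
F | F | F | F
T | F | T | T
F | T | F | F
T | T | T | T
The columns φ and ψ agree on every row.

Yes, they are logically equivalent.


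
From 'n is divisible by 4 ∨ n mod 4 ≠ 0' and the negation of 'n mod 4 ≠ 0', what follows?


Disjunctive syllogism: from (P ∨ Q) and ¬P, infer Q.
One disjunct, 'n mod 4 ≠ 0', is ruled out; the other must hold.

n is divisible by 4


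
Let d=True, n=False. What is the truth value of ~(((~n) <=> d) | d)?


Substitute d=True, n=False:
~n = True
(~n) <=> d = True <=> True = True
((~n) <=> d) | d = True | True = True
~(((~n) <=> d) | d) = False

False


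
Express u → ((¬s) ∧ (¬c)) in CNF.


Step 1: Rewrite u → ((¬s) ∧ (¬c)) as ¬u ∨ ((¬s) ∧ (¬c)).
Step 2: Distribute ∨ over ∧.

((¬u) ∨ (¬s)) ∧ ((¬u) ∨ (¬c))


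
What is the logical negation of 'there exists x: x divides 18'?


¬(for all x: φ) = there exists x: ¬φ, and ¬(there exists x: φ) = for all x: ¬φ.
Apply to the existential statement.

for all x: NOT(x divides 18)


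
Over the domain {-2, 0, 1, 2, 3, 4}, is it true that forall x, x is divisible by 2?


Evaluate the predicate on each element: -2:True, 0:True, 1:False, 2:True, 3:False, 4:True.
Counterexample x = 1 fails the predicate.

False


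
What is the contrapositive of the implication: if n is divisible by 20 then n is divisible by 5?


The contrapositive of (P → Q) is (¬Q → ¬P); it is logically equivalent to the original.
Here P = 'n is divisible by 20' and Q = 'n is divisible by 5'.

If not (n is divisible by 5), then not (n is divisible by 20).


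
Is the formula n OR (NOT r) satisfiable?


Search for a satisfying assignment over {n, r}.
Try n=F, r=F: the formula evaluates to T.
A satisfying assignment exists.

Satisfiable.


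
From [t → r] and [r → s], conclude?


Hypothetical syllogism: from (P → Q) and (Q → R), infer (P → R).
Chain the two implications through the shared middle term 'r'.

t → s


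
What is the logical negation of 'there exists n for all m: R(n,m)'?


Negation flips each quantifier (∀↔∃) and negates the inner predicate.
¬(there exists n for all m: φ) = for all n there exists m: ¬φ.

for all n there exists m: NOT(R(n,m))


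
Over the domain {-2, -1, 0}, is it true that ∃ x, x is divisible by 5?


Evaluate the predicate on each element: -2:F, -1:F, 0:T.
Witness x = 0 satisfies the predicate.

T


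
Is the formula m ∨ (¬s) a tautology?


Build the truth table over {m, s}:
m | s | φ
---------
F | F | T
T | F | T
F | T | F
T | T | T
Counterexample at row 3: with m=F, s=T, the formula is F.

No, it is not a tautology.


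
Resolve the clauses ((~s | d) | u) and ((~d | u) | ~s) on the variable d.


The clauses contain complementary literals d and ~d.
Resolution eliminates this pair and disjoins the remaining literals (merging duplicates).

(~s | u)


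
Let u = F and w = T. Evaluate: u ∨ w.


Disjunction is false only when both operands are false.
Substitute: u=F, w=T.
F ∨ T evaluates to T.

T


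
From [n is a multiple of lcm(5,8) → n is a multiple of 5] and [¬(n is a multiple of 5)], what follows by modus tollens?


Modus tollens: from (P → Q) and ¬Q, infer ¬P.
Q = 'n is a multiple of 5' is denied; since P → Q, P must also fail.

Not (n is a multiple of lcm(5,8)).


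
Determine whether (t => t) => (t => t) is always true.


Build the truth table over {t}:
t | φ
-----
False | True
True | True
Every row evaluates to true.

Yes, it is a tautology.


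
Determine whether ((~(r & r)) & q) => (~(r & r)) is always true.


Build the truth table over {q, r}:
q | r | φ
---------
False | False | True
True | False | True
False | True | True
True | True | True
Every row evaluates to true.

Yes, it is a tautology.


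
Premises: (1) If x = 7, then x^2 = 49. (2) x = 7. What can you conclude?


Modus ponens: from (P → Q) and P, infer Q.
P = 'x = 7' is asserted, and P → Q holds, so Q follows.

x^2 = 49.


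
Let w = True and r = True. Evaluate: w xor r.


Exclusive or is true when exactly one operand is true.
Substitute: w=True, r=True.
True xor True evaluates to False.

False


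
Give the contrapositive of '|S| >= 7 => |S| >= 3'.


The contrapositive of (P → Q) is (¬Q → ¬P); it is logically equivalent to the original.
Here P = '|S| >= 7' and Q = '|S| >= 3'.

If not (|S| >= 3), then not (|S| >= 7).


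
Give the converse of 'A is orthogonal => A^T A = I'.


The converse of (P → Q) is (Q → P). It is not in general equivalent to the original.
Here P = 'A is orthogonal' and Q = 'A^T A = I'.

If A^T A = I, then A is orthogonal.


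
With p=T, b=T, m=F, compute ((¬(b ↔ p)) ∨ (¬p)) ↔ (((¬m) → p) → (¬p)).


Substitute p=T, b=T, m=F:
b ↔ p = T ↔ T = T
¬(b ↔ p) = F
¬p = F
(¬(b ↔ p)) ∨ (¬p) = F ∨ F = F
¬m = T
(¬m) → p = T → T = T
¬p = F
((¬m) → p) → (¬p) = T → F = F
((¬(b ↔ p)) ∨ (¬p)) ↔ (((¬m) → p) → (¬p)) = F ↔ F = T

T


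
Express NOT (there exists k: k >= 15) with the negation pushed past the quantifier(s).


¬(for all x: φ) = there exists x: ¬φ, and ¬(there exists x: φ) = for all x: ¬φ.
Apply to the existential statement.

for all k: NOT(k >= 15)


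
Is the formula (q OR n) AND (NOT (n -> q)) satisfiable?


Search for a satisfying assignment over {n, q}.
Try n=T, q=F: the formula evaluates to T.
A satisfying assignment exists.

Satisfiable.


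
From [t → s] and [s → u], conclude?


Hypothetical syllogism: from (P → Q) and (Q → R), infer (P → R).
Chain the two implications through the shared middle term 's'.

t → u


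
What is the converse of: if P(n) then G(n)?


The converse of (P → Q) is (Q → P). It is not in general equivalent to the original.
Here P = 'P(n)' and Q = 'G(n)'.

If G(n), then P(n).


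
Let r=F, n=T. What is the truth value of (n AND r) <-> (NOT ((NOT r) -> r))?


Substitute r=F, n=T:
n AND r = T AND F = F
NOT r = T
(NOT r) -> r = T -> F = F
NOT ((NOT r) -> r) = T
(n AND r) <-> (NOT ((NOT r) -> r)) = F <-> T = F

F


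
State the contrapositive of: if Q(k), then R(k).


The contrapositive of (P → Q) is (¬Q → ¬P); it is logically equivalent to the original.
Here P = 'Q(k)' and Q = 'R(k)'.

If not (R(k)), then not (Q(k)).


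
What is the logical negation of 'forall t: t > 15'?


¬(forall x: φ) = exists x: ¬φ, and ¬(exists x: φ) = forall x: ¬φ.
Apply to the universal statement.

exists t: ~(t > 15)


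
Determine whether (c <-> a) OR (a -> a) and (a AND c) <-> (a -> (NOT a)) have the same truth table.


Compare truth tables:
a | c | φ | ψ
-------------
F | F | T | F
T | F | T | T
F | T | T | F
T | T | T | F
They differ at row 1 (a=F, c=F): φ=T but ψ=F.

No, they are not logically equivalent.


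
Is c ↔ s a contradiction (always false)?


Truth table over {c, s}:
c | s | φ
---------
F | F | T
T | F | F
F | T | F
T | T | T
Satisfying assignment at row 1: c=F, s=F gives T.

No, it is not a contradiction.


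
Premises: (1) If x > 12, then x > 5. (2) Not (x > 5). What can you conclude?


Modus tollens: from (P → Q) and ¬Q, infer ¬P.
Q = 'x > 5' is denied; since P → Q, P must also fail.

Not (x > 12).


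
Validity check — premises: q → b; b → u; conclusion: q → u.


This matches the form of hypothetical syllogism: the conclusion follows in every model of the premises.

Valid.


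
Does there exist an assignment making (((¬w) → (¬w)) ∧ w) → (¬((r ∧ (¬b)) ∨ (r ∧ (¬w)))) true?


Search for a satisfying assignment over {b, r, w}.
Try b=F, r=F, w=F: the formula evaluates to T.
A satisfying assignment exists.

Satisfiable.


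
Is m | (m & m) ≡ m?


Compare truth tables:
m | φ | ψ
---------
False | False | False
True | True | True
The columns φ and ψ agree on every row.

Yes, they are logically equivalent.


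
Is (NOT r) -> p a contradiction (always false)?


Truth table over {p, r}:
p | r | φ
---------
F | F | F
T | F | T
F | T | T
T | T | T
Satisfying assignment at row 2: p=T, r=F gives T.

No, it is not a contradiction.


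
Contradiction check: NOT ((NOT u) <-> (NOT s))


Truth table over {s, u}:
s | u | φ
---------
F | F | F
T | F | T
F | T | T
T | T | F
Satisfying assignment at row 2: s=T, u=F gives T.

No, it is not a contradiction.


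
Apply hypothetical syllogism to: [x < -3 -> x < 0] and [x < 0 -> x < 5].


Hypothetical syllogism: from (P → Q) and (Q → R), infer (P → R).
Chain the two implications through the shared middle term 'x < 0'.

x < -3 -> x < 5


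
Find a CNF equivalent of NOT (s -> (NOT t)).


Step 1: Rewrite s → (¬t) as ¬s ∨ (¬t).
Step 2: Negate: ¬(¬s ∨ (¬t)) = s ∧ ¬(¬t) (De Morgan + double negation).
Step 3: Eliminate any double negations (¬¬X = X).

s AND t


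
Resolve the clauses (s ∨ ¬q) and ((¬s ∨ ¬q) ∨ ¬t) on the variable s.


The clauses contain complementary literals s and ¬s.
Resolution eliminates this pair and disjoins the remaining literals (merging duplicates).

(¬q ∨ ¬t)


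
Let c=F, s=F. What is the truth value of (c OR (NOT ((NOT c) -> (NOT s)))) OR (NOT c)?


Substitute c=F, s=F:
NOT c = T
NOT s = T
(NOT c) -> (NOT s) = T -> T = T
NOT ((NOT c) -> (NOT s)) = F
c OR (NOT ((NOT c) -> (NOT s))) = F OR F = F
NOT c = T
(c OR (NOT ((NOT c) -> (NOT s)))) OR (NOT c) = F OR T = T

T


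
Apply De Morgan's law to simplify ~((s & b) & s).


De Morgan: the negation of a conjunction is the disjunction of the negations.
Distribute ~ across &, flipping it to |, and negate each literal.

((~s) | (~b)) | (~s)


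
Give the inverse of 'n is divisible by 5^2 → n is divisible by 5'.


The inverse of (P → Q) is (¬P → ¬Q). It is equivalent to the converse, not to the original.
Here P = 'n is divisible by 5^2' and Q = 'n is divisible by 5'.

If not (n is divisible by 5^2), then not (n is divisible by 5).


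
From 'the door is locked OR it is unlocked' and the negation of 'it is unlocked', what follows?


Disjunctive syllogism: from (P ∨ Q) and ¬P, infer Q.
One disjunct, 'it is unlocked', is ruled out; the other must hold.

the door is locked


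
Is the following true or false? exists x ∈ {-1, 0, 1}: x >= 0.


Evaluate the predicate on each element: -1:False, 0:True, 1:True.
Witness x = 0 satisfies the predicate.

True


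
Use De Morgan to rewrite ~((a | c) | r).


De Morgan: the negation of a disjunction is the conjunction of the negations.
Distribute ~ across |, flipping it to &, and negate each literal.

((~a) & (~c)) & (~r)


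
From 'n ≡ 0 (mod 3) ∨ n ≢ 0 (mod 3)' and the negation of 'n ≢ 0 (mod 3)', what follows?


Disjunctive syllogism: from (P ∨ Q) and ¬P, infer Q.
One disjunct, 'n ≢ 0 (mod 3)', is ruled out; the other must hold.

n ≡ 0 (mod 3)


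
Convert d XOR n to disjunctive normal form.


Step 1: d ⊕ n is true exactly when they disagree: (d ∧ ¬n) ∨ (¬d ∧ n).

(d AND (NOT n)) OR ((NOT d) AND n)


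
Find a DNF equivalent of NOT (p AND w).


Step 1: Apply De Morgan: ¬(p ∧ w) = ¬p ∨ ¬w.

(NOT p) OR (NOT w)


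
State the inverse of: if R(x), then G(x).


The inverse of (P → Q) is (¬P → ¬Q). It is equivalent to the converse, not to the original.
Here P = 'R(x)' and Q = 'G(x)'.

If not (R(x)), then not (G(x)).


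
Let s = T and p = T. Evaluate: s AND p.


Conjunction is true only when both operands are true.
Substitute: s=T, p=T.
T AND T evaluates to T.

T


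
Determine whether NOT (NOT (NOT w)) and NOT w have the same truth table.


Compare truth tables:
w | φ | ψ
---------
F | T | T
T | F | F
The columns φ and ψ agree on every row.

Yes, they are logically equivalent.


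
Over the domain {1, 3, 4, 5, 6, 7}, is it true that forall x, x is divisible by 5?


Evaluate the predicate on each element: 1:False, 3:False, 4:False, 5:True, 6:False, 7:False.
Counterexample x = 1 fails the predicate.

False


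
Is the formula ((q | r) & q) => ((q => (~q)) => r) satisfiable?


Search for a satisfying assignment over {q, r}.
Try q=False, r=False: the formula evaluates to True.
A satisfying assignment exists.

Satisfiable.


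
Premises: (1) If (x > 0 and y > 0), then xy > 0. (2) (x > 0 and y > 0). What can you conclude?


Modus ponens: from (P → Q) and P, infer Q.
P = '(x > 0 and y > 0)' is asserted, and P → Q holds, so Q follows.

xy > 0.


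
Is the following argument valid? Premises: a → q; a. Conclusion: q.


This matches the form of modus ponens: the conclusion follows in every model of the premises.

Valid.


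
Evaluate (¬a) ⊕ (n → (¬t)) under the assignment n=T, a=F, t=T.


Substitute n=T, a=F, t=T:
¬a = T
¬t = F
n → (¬t) = T → F = F
(¬a) ⊕ (n → (¬t)) = T ⊕ F = T

T


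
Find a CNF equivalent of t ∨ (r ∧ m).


Step 1: Distribute ∨ over ∧: t ∨ (r ∧ m) = (t ∨ r) ∧ (t ∨ m).

(t ∨ r) ∧ (t ∨ m)


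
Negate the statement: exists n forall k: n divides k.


Negation flips each quantifier (∀↔∃) and negates the inner predicate.
¬(exists n forall k: φ) = forall n exists k: ¬φ.

forall n exists k: ~(n divides k)


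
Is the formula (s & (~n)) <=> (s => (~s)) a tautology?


Build the truth table over {n, s}:
n | s | φ
---------
False | False | False
True | False | False
False | True | False
True | True | True
Counterexample at row 1: with n=False, s=False, the formula is False.

No, it is not a tautology.


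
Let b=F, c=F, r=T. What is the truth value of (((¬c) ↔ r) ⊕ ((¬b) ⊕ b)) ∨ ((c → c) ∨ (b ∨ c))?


Substitute b=F, c=F, r=T:
¬c = T
(¬c) ↔ r = T ↔ T = T
¬b = T
(¬b) ⊕ b = T ⊕ F = T
((¬c) ↔ r) ⊕ ((¬b) ⊕ b) = T ⊕ T = F
c → c = F → F = T
b ∨ c = F ∨ F = F
(c → c) ∨ (b ∨ c) = T ∨ F = T
(((¬c) ↔ r) ⊕ ((¬b) ⊕ b)) ∨ ((c → c) ∨ (b ∨ c)) = F ∨ T = T

T


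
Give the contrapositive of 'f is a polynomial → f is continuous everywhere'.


The contrapositive of (P → Q) is (¬Q → ¬P); it is logically equivalent to the original.
Here P = 'f is a polynomial' and Q = 'f is continuous everywhere'.

If not (f is continuous everywhere), then not (f is a polynomial).


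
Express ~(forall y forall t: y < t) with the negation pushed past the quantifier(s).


Negation flips each quantifier (∀↔∃) and negates the inner predicate.
¬(forall y forall t: φ) = exists y exists t: ¬φ.

exists y exists t: ~(y < t)


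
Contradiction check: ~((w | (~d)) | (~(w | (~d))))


Truth table over {d, w}:
d | w | φ
---------
False | False | False
True | False | False
False | True | False
True | True | False
Every row is false.

Yes, it is a contradiction.


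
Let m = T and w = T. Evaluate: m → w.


Implication is false only when antecedent is true and consequent is false.
Substitute: m=T, w=T.
T → T evaluates to T.

T


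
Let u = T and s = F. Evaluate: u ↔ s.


Biconditional is true when both operands have the same truth value.
Substitute: u=T, s=F.
T ↔ F evaluates to F.

F


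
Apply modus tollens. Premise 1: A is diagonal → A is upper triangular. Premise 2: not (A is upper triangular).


Modus tollens: from (P → Q) and ¬Q, infer ¬P.
Q = 'A is upper triangular' is denied; since P → Q, P must also fail.

Not (A is diagonal).


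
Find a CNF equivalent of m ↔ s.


Step 1: Rewrite m ↔ s as (m → s) ∧ (s → m).
Step 2: Rewrite each implication as a disjunction.

((¬m) ∨ s) ∧ ((¬s) ∨ m)


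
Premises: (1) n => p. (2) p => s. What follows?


Hypothetical syllogism: from (P → Q) and (Q → R), infer (P → R).
Chain the two implications through the shared middle term 'p'.

n => s


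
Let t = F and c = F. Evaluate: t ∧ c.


Conjunction is true only when both operands are true.
Substitute: t=F, c=F.
F ∧ F evaluates to F.

F


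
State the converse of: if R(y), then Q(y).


The converse of (P → Q) is (Q → P). It is not in general equivalent to the original.
Here P = 'R(y)' and Q = 'Q(y)'.

If Q(y), then R(y).


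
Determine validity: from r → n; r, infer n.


This matches the form of modus ponens: the conclusion follows in every model of the premises.

Valid.


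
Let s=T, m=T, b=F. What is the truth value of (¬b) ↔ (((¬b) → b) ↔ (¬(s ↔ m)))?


Substitute s=T, m=T, b=F:
¬b = T
¬b = T
(¬b) → b = T → F = F
s ↔ m = T ↔ T = T
¬(s ↔ m) = F
((¬b) → b) ↔ (¬(s ↔ m)) = F ↔ F = T
(¬b) ↔ (((¬b) → b) ↔ (¬(s ↔ m))) = T ↔ T = T

T


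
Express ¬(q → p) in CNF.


Step 1: Rewrite q → p as ¬q ∨ p.
Step 2: Negate: ¬(¬q ∨ p) = q ∧ ¬p (De Morgan + double negation).

q ∧ (¬p)


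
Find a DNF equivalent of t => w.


Step 1: Rewrite t → w as ¬t ∨ w.

(~t) | w


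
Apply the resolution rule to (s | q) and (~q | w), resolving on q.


The clauses contain complementary literals q and ~q.
Resolution eliminates this pair and disjoins the remaining literals (merging duplicates).

(s | w)


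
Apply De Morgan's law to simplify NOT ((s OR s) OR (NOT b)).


De Morgan: the negation of a disjunction is the conjunction of the negations.
Distribute NOT across OR, flipping it to AND, and negate each literal.

((NOT s) AND (NOT s)) AND b


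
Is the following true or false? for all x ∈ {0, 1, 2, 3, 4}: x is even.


Evaluate the predicate on each element: 0:T, 1:F, 2:T, 3:F, 4:T.
Counterexample x = 1 fails the predicate.

F


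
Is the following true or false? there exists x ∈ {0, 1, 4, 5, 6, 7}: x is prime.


Evaluate the predicate on each element: 0:F, 1:F, 4:F, 5:T, 6:F, 7:T.
Witness x = 5 satisfies the predicate.

T


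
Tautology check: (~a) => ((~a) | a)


Build the truth table over {a}:
a | φ
-----
False | True
True | True
Every row evaluates to true.

Yes, it is a tautology.


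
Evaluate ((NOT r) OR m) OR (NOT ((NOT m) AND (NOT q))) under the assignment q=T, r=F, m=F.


Substitute q=T, r=F, m=F:
NOT r = T
(NOT r) OR m = T OR F = T
NOT m = T
NOT q = F
(NOT m) AND (NOT q) = T AND F = F
NOT ((NOT m) AND (NOT q)) = T
((NOT r) OR m) OR (NOT ((NOT m) AND (NOT q))) = T OR T = T

T


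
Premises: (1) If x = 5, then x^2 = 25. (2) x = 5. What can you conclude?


Modus ponens: from (P → Q) and P, infer Q.
P = 'x = 5' is asserted, and P → Q holds, so Q follows.

x^2 = 25.


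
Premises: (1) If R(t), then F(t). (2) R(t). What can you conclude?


Modus ponens: from (P → Q) and P, infer Q.
P = 'R(t)' is asserted, and P → Q holds, so Q follows.

F(t).


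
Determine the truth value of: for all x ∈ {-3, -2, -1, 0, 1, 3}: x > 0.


Evaluate the predicate on each element: -3:F, -2:F, -1:F, 0:F, 1:T, 3:T.
Counterexample x = -3 fails the predicate.

F


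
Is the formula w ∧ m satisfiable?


Search for a satisfying assignment over {m, w}.
Try m=T, w=T: the formula evaluates to T.
A satisfying assignment exists.

Satisfiable.


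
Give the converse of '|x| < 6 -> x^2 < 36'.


The converse of (P → Q) is (Q → P). It is not in general equivalent to the original.
Here P = '|x| < 6' and Q = 'x^2 < 36'.

If x^2 < 36, then |x| < 6.


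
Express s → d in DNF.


Step 1: Rewrite s → d as ¬s ∨ d.

(¬s) ∨ d


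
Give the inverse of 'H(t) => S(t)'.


The inverse of (P → Q) is (¬P → ¬Q). It is equivalent to the converse, not to the original.
Here P = 'H(t)' and Q = 'S(t)'.

If not (H(t)), then not (S(t)).


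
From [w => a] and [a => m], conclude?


Hypothetical syllogism: from (P → Q) and (Q → R), infer (P → R).
Chain the two implications through the shared middle term 'a'.

w => m


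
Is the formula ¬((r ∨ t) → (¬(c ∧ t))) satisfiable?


Search for a satisfying assignment over {c, r, t}.
Try c=T, r=F, t=T: the formula evaluates to T.
A satisfying assignment exists.

Satisfiable.


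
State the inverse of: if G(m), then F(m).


The inverse of (P → Q) is (¬P → ¬Q). It is equivalent to the converse, not to the original.
Here P = 'G(m)' and Q = 'F(m)'.

If not (G(m)), then not (F(m)).


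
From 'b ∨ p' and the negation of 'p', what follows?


Disjunctive syllogism: from (P ∨ Q) and ¬P, infer Q.
One disjunct, 'p', is ruled out; the other must hold.

b


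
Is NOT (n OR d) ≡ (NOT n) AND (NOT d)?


Compare truth tables:
d | n | φ | ψ
-------------
F | F | T | T
T | F | F | F
F | T | F | F
T | T | F | F
The columns φ and ψ agree on every row.

Yes, they are logically equivalent.


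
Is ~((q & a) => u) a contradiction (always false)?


Truth table over {a, q, u}:
a | q | u | φ
-------------
False | False | False | False
True | False | False | False
False | True | False | False
True | True | False | True
False | False | True | False
True | False | True | False
False | True | True | False
True | True | True | False
Satisfying assignment at row 4: a=True, q=True, u=False gives True.

No, it is not a contradiction.


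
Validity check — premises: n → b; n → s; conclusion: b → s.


This is (no valid rule). There exist truth assignments where the premises are all true but the conclusion is false.

Invalid.


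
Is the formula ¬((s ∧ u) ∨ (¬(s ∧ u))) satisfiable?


Check all 4 assignments over {s, u}:
s | u | φ
---------
F | F | F
T | F | F
F | T | F
T | T | F
No assignment makes the formula true.

Unsatisfiable.


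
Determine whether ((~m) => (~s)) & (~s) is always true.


Build the truth table over {m, s}:
m | s | φ
---------
False | False | True
True | False | True
False | True | False
True | True | False
Counterexample at row 3: with m=False, s=True, the formula is False.

No, it is not a tautology.


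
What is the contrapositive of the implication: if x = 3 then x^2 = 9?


The contrapositive of (P → Q) is (¬Q → ¬P); it is logically equivalent to the original.
Here P = 'x = 3' and Q = 'x^2 = 9'.

If not (x^2 = 9), then not (x = 3).


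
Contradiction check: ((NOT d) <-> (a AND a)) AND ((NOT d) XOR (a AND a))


Truth table over {a, d}:
a | d | φ
---------
F | F | F
T | F | F
F | T | F
T | T | F
Every row is false.

Yes, it is a contradiction.


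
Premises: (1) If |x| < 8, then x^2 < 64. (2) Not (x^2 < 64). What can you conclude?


Modus tollens: from (P → Q) and ¬Q, infer ¬P.
Q = 'x^2 < 64' is denied; since P → Q, P must also fail.

Not (|x| < 8).


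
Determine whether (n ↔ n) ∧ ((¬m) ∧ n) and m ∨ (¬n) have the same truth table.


Compare truth tables:
m | n | φ | ψ
-------------
F | F | F | T
T | F | F | T
F | T | T | F
T | T | F | T
They differ at row 1 (m=F, n=F): φ=F but ψ=T.

No, they are not logically equivalent.


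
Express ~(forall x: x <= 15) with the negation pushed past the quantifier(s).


¬(forall x: φ) = exists x: ¬φ, and ¬(exists x: φ) = forall x: ¬φ.
Apply to the universal statement.

exists x: ~(x <= 15)


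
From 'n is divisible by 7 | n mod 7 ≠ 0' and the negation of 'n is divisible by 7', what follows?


Disjunctive syllogism: from (P ∨ Q) and ¬P, infer Q.
One disjunct, 'n is divisible by 7', is ruled out; the other must hold.

n mod 7 ≠ 0


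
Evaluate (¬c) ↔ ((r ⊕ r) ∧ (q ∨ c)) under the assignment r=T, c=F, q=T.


Substitute r=T, c=F, q=T:
¬c = T
r ⊕ r = T ⊕ T = F
q ∨ c = T ∨ F = T
(r ⊕ r) ∧ (q ∨ c) = F ∧ T = F
(¬c) ↔ ((r ⊕ r) ∧ (q ∨ c)) = T ↔ F = F

F


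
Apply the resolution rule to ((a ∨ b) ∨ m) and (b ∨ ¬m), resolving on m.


The clauses contain complementary literals m and ¬m.
Resolution eliminates this pair and disjoins the remaining literals (merging duplicates).

(b ∨ a)


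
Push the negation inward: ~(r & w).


De Morgan: the negation of a conjunction is the disjunction of the negations.
Distribute ~ across &, flipping it to |, and negate each literal.

(~r) | (~w)


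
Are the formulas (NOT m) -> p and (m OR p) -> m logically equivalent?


Compare truth tables:
m | p | φ | ψ
-------------
F | F | F | T
T | F | T | T
F | T | T | F
T | T | T | T
They differ at row 1 (m=F, p=F): φ=F but ψ=T.

No, they are not logically equivalent.


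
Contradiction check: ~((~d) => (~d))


Truth table over {d}:
d | φ
-----
False | False
True | False
Every row is false.

Yes, it is a contradiction.


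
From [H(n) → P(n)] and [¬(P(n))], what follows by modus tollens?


Modus tollens: from (P → Q) and ¬Q, infer ¬P.
Q = 'P(n)' is denied; since P → Q, P must also fail.

Not (H(n)).


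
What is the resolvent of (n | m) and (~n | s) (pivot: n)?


The clauses contain complementary literals n and ~n.
Resolution eliminates this pair and disjoins the remaining literals (merging duplicates).

(m | s)


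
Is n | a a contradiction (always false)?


Truth table over {a, n}:
a | n | φ
---------
False | False | False
True | False | True
False | True | True
True | True | True
Satisfying assignment at row 2: a=True, n=False gives True.

No, it is not a contradiction.


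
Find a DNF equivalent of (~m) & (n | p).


Step 1: Distribute ∧ over ∨: (¬m) ∧ (n ∨ p) = ((¬m) ∧ n) ∨ ((¬m) ∧ p).

((~m) & n) | ((~m) & p)


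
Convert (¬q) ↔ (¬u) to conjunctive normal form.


Step 1: Rewrite (¬q) ↔ (¬u) as ((¬q) → (¬u)) ∧ ((¬u) → (¬q)).
Step 2: Rewrite each implication as a disjunction.
Step 3: Eliminate any double negations (¬¬X = X).

(q ∨ (¬u)) ∧ (u ∨ (¬q))


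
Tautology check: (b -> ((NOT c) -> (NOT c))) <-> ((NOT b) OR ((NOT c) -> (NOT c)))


Build the truth table over {b, c}:
b | c | φ
---------
F | F | T
T | F | T
F | T | T
T | T | T
Every row evaluates to true.

Yes, it is a tautology.


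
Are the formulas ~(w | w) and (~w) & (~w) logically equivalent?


Compare truth tables:
w | φ | ψ
---------
False | True | True
True | False | False
The columns φ and ψ agree on every row.

Yes, they are logically equivalent.


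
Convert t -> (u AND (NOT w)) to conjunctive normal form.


Step 1: Rewrite t → (u ∧ (¬w)) as ¬t ∨ (u ∧ (¬w)).
Step 2: Distribute ∨ over ∧.

((NOT t) OR u) AND ((NOT t) OR (NOT w))


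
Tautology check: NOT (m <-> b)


Build the truth table over {b, m}:
b | m | φ
---------
F | F | F
T | F | T
F | T | T
T | T | F
Counterexample at row 1: with b=F, m=F, the formula is F.

No, it is not a tautology.


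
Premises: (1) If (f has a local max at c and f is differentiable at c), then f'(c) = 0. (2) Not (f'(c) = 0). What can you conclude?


Modus tollens: from (P → Q) and ¬Q, infer ¬P.
Q = 'f'(c) = 0' is denied; since P → Q, P must also fail.

Not ((f has a local max at c and f is differentiable at c)).


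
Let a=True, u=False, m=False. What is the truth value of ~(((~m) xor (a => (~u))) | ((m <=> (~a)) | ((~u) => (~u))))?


Substitute a=True, u=False, m=False:
… (earlier sub-steps elided)
a => (~u) = True => True = True
(~m) xor (a => (~u)) = True xor True = False
~a = False
m <=> (~a) = False <=> False = True
~u = True
~u = True
(~u) => (~u) = True => True = True
(m <=> (~a)) | ((~u) => (~u)) = True | True = True
((~m) xor (a => (~u))) | ((m <=> (~a)) | ((~u) => (~u))) = False | True = True
~(((~m) xor (a => (~u))) | ((m <=> (~a)) | ((~u) => (~u)))) = False

False


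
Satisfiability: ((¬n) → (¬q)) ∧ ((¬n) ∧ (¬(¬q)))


Check all 4 assignments over {n, q}:
n | q | φ
---------
F | F | F
T | F | F
F | T | F
T | T | F
No assignment makes the formula true.

Unsatisfiable.


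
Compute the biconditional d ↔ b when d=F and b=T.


Biconditional is true when both operands have the same truth value.
Substitute: d=F, b=T.
F ↔ T evaluates to F.

F


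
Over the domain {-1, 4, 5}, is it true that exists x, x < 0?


Evaluate the predicate on each element: -1:True, 4:False, 5:False.
Witness x = -1 satisfies the predicate.

True


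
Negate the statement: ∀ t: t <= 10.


¬(∀ x: φ) = ∃ x: ¬φ, and ¬(∃ x: φ) = ∀ x: ¬φ.
Apply to the universal statement.

∃ t: ¬(t <= 10)


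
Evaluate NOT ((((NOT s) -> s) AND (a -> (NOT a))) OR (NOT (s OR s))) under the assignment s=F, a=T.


Substitute s=F, a=T:
NOT s = T
(NOT s) -> s = T -> F = F
NOT a = F
a -> (NOT a) = T -> F = F
((NOT s) -> s) AND (a -> (NOT a)) = F AND F = F
s OR s = F OR F = F
NOT (s OR s) = T
(((NOT s) -> s) AND (a -> (NOT a))) OR (NOT (s OR s)) = F OR T = T
NOT ((((NOT s) -> s) AND (a -> (NOT a))) OR (NOT (s OR s))) = F

F


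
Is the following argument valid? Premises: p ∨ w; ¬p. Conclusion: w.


This matches the form of disjunctive syllogism: the conclusion follows in every model of the premises.

Valid.


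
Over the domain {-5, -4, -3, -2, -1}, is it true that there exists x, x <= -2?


Evaluate the predicate on each element: -5:T, -4:T, -3:T, -2:T, -1:F.
Witness x = -5 satisfies the predicate.

T


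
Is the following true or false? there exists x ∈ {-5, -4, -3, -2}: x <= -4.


Evaluate the predicate on each element: -5:T, -4:T, -3:F, -2:F.
Witness x = -5 satisfies the predicate.

T


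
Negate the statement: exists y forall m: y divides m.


Negation flips each quantifier (∀↔∃) and negates the inner predicate.
¬(exists y forall m: φ) = forall y exists m: ¬φ.

forall y exists m: ~(y divides m)


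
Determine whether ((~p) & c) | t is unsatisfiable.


Truth table over {c, p, t}:
c | p | t | φ
-------------
False | False | False | False
True | False | False | True
False | True | False | False
True | True | False | False
False | False | True | True
True | False | True | True
False | True | True | True
True | True | True | True
Satisfying assignment at row 2: c=True, p=False, t=False gives True.

No, it is not a contradiction.


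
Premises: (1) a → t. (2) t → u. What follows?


Hypothetical syllogism: from (P → Q) and (Q → R), infer (P → R).
Chain the two implications through the shared middle term 't'.

a → u


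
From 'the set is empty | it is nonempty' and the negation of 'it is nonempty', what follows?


Disjunctive syllogism: from (P ∨ Q) and ¬P, infer Q.
One disjunct, 'it is nonempty', is ruled out; the other must hold.

the set is empty


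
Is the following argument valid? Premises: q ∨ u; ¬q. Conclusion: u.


This matches the form of disjunctive syllogism: the conclusion follows in every model of the premises.

Valid.


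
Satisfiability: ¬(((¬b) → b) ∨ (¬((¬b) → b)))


Check all 2 assignments over {b}:
b | φ
-----
F | F
T | F
No assignment makes the formula true.

Unsatisfiable.


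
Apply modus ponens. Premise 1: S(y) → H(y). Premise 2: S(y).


Modus ponens: from (P → Q) and P, infer Q.
P = 'S(y)' is asserted, and P → Q holds, so Q follows.

H(y).


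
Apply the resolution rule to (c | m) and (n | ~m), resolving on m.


The clauses contain complementary literals m and ~m.
Resolution eliminates this pair and disjoins the remaining literals (merging duplicates).

(c | n)


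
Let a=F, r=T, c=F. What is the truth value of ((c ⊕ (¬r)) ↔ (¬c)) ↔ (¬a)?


Substitute a=F, r=T, c=F:
¬r = F
c ⊕ (¬r) = F ⊕ F = F
¬c = T
(c ⊕ (¬r)) ↔ (¬c) = F ↔ T = F
¬a = T
((c ⊕ (¬r)) ↔ (¬c)) ↔ (¬a) = F ↔ T = F

F


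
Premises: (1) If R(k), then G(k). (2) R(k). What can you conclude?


Modus ponens: from (P → Q) and P, infer Q.
P = 'R(k)' is asserted, and P → Q holds, so Q follows.

G(k).


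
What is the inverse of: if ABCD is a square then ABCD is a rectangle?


The inverse of (P → Q) is (¬P → ¬Q). It is equivalent to the converse, not to the original.
Here P = 'ABCD is a square' and Q = 'ABCD is a rectangle'.

If not (ABCD is a square), then not (ABCD is a rectangle).


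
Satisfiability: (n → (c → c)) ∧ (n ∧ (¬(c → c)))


Check all 4 assignments over {c, n}:
c | n | φ
---------
F | F | F
T | F | F
F | T | F
T | T | F
No assignment makes the formula true.

Unsatisfiable.


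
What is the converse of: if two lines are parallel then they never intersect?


The converse of (P → Q) is (Q → P). It is not in general equivalent to the original.
Here P = 'two lines are parallel' and Q = 'they never intersect'.

If they never intersect, then two lines are parallel.


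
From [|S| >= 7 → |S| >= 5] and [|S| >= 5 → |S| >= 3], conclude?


Hypothetical syllogism: from (P → Q) and (Q → R), infer (P → R).
Chain the two implications through the shared middle term '|S| >= 5'.

|S| >= 7 → |S| >= 3


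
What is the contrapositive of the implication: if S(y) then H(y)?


The contrapositive of (P → Q) is (¬Q → ¬P); it is logically equivalent to the original.
Here P = 'S(y)' and Q = 'H(y)'.

If not (H(y)), then not (S(y)).


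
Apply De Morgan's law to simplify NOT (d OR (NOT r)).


De Morgan: the negation of a disjunction is the conjunction of the negations.
Distribute NOT across OR, flipping it to AND, and negate each literal.

(NOT d) AND r


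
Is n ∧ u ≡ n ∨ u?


Compare truth tables:
n | u | φ | ψ
-------------
F | F | F | F
T | F | F | T
F | T | F | T
T | T | T | T
They differ at row 2 (n=T, u=F): φ=F but ψ=T.

No, they are not logically equivalent.


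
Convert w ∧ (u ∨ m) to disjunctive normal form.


Step 1: Distribute ∧ over ∨: w ∧ (u ∨ m) = (w ∧ u) ∨ (w ∧ m).

(w ∧ u) ∨ (w ∧ m)


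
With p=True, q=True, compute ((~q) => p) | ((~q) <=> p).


Substitute p=True, q=True:
~q = False
(~q) => p = False => True = True
~q = False
(~q) <=> p = False <=> True = False
((~q) => p) | ((~q) <=> p) = True | False = True

True


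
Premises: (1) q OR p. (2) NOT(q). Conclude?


Disjunctive syllogism: from (P ∨ Q) and ¬P, infer Q.
One disjunct, 'q', is ruled out; the other must hold.

p


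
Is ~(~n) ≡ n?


Compare truth tables:
n | φ | ψ
---------
False | False | False
True | True | True
The columns φ and ψ agree on every row.

Yes, they are logically equivalent.


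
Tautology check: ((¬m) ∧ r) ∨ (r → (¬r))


Build the truth table over {m, r}:
m | r | φ
---------
F | F | T
T | F | T
F | T | T
T | T | F
Counterexample at row 4: with m=T, r=T, the formula is F.

No, it is not a tautology.


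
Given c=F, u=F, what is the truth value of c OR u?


Disjunction is false only when both operands are false.
Substitute: c=F, u=F.
F OR F evaluates to F.

F


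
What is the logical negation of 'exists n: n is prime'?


¬(forall x: φ) = exists x: ¬φ, and ¬(exists x: φ) = forall x: ¬φ.
Apply to the existential statement.

forall n: ~(n is prime)


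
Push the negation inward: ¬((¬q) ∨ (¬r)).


De Morgan: the negation of a disjunction is the conjunction of the negations.
Distribute ¬ across ∨, flipping it to ∧, and negate each literal.

q ∧ r


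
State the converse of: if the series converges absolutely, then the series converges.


The converse of (P → Q) is (Q → P). It is not in general equivalent to the original.
Here P = 'the series converges absolutely' and Q = 'the series converges'.

If the series converges, then the series converges absolutely.


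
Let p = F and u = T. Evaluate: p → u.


Implication is false only when antecedent is true and consequent is false.
Substitute: p=F, u=T.
F → T evaluates to T.

T


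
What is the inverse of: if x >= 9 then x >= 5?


The inverse of (P → Q) is (¬P → ¬Q). It is equivalent to the converse, not to the original.
Here P = 'x >= 9' and Q = 'x >= 5'.

If not (x >= 9), then not (x >= 5).


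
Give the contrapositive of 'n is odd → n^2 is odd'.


The contrapositive of (P → Q) is (¬Q → ¬P); it is logically equivalent to the original.
Here P = 'n is odd' and Q = 'n^2 is odd'.

If not (n^2 is odd), then not (n is odd).


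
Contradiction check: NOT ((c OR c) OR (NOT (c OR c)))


Truth table over {c}:
c | φ
-----
F | F
T | F
Every row is false.

Yes, it is a contradiction.


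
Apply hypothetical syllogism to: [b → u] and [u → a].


Hypothetical syllogism: from (P → Q) and (Q → R), infer (P → R).
Chain the two implications through the shared middle term 'u'.

b → a


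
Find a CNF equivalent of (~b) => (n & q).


Step 1: Rewrite (¬b) → (n ∧ q) as ¬(¬b) ∨ (n ∧ q).
Step 2: Distribute ∨ over ∧.
Step 3: Eliminate any double negations (¬¬X = X).

(b | n) & (b | q)


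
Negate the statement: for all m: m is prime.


¬(for all x: φ) = there exists x: ¬φ, and ¬(there exists x: φ) = for all x: ¬φ.
Apply to the universal statement.

there exists m: NOT(m is prime)


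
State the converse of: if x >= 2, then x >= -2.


The converse of (P → Q) is (Q → P). It is not in general equivalent to the original.
Here P = 'x >= 2' and Q = 'x >= -2'.

If x >= -2, then x >= 2.


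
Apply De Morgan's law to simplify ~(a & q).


De Morgan: the negation of a conjunction is the disjunction of the negations.
Distribute ~ across &, flipping it to |, and negate each literal.

(~a) | (~q)


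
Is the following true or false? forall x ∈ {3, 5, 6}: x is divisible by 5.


Evaluate the predicate on each element: 3:False, 5:True, 6:False.
Counterexample x = 3 fails the predicate.

False


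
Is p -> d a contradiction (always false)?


Truth table over {d, p}:
d | p | φ
---------
F | F | T
T | F | T
F | T | F
T | T | T
Satisfying assignment at row 1: d=F, p=F gives T.

No, it is not a contradiction.


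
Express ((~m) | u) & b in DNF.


Step 1: Distribute ∧ over ∨: ((¬m) ∨ u) ∧ b = ((¬m) ∧ b) ∨ (u ∧ b).

((~m) & b) | (u & b)


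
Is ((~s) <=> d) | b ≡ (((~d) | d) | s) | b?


Compare truth tables:
b | d | s | φ | ψ
-----------------
False | False | False | False | True
True | False | False | True | True
False | True | False | True | True
True | True | False | True | True
False | False | True | True | True
True | False | True | True | True
False | True | True | False | True
True | True | True | True | True
They differ at row 1 (b=False, d=False, s=False): φ=False but ψ=True.

No, they are not logically equivalent.


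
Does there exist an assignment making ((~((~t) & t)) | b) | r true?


Search for a satisfying assignment over {b, r, t}.
Try b=False, r=False, t=False: the formula evaluates to True.
A satisfying assignment exists.

Satisfiable.


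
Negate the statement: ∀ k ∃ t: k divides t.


Negation flips each quantifier (∀↔∃) and negates the inner predicate.
¬(∀ k ∃ t: φ) = ∃ k ∀ t: ¬φ.

∃ k ∀ t: ¬(k divides t)
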